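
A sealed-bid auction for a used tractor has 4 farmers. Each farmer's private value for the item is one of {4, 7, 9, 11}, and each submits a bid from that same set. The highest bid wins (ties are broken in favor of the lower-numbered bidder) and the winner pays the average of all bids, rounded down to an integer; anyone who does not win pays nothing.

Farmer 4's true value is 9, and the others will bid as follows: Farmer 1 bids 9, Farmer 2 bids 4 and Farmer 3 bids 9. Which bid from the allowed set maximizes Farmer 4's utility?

Bid 4: loses, pays 0, utility 0.
Bid 7: loses, pays 0, utility 0.
Bid 9: loses, pays 0, utility 0.
Bid 11: wins, pays 8, utility 9 - 8 = 1.
The best choice is 11 with utility 1.

11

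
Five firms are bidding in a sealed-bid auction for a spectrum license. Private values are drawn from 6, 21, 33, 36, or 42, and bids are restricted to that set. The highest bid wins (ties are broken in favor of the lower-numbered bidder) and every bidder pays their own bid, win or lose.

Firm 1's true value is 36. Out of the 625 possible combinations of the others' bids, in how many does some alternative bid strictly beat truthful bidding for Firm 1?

Others bid (6, 6, 6, 6): truth gives 0; bid 6 gives 30 > 0. Violating.
Others bid (6, 6, 6, 21): truth gives 0; bid 21 gives 15 > 0. Violating.
Others bid (6, 6, 6, 33): truth gives 0; bid 33 gives 3 > 0. Violating.
Others bid (6, 6, 6, 42): truth gives -36; bid 6 gives -6 > -36. Violating.
Others bid (6, 6, 6, 36): truth gives 0; no alternative beats it.
Others bid (6, 6, 21, 36): truth gives 0; no alternative beats it.
(Checking all 625 profiles: 450 have a profitable deviation, 175 do not.)

450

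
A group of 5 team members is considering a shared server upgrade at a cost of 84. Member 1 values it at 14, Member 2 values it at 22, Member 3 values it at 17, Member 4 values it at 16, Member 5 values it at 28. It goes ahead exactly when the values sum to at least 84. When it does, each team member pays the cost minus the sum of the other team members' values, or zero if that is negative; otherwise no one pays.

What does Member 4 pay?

3

Total value 97 ≥ cost 84, so the project is built.
The other team members' values sum to 81.
Cost minus that sum is 84 - 81 = 3.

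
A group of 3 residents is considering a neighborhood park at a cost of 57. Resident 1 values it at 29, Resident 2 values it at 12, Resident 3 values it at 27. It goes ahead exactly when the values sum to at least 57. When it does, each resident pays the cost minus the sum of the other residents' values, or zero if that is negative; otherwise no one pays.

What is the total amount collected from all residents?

35

Total value 68 ≥ cost 57, so it is built.
Resident 1: others sum to 39; max(0, 57 - 39) = 18.
Resident 2: others sum to 56; max(0, 57 - 56) = 1.
Resident 3: others sum to 41; max(0, 57 - 41) = 16.
Total collected = 18 + 1 + 16 = 35.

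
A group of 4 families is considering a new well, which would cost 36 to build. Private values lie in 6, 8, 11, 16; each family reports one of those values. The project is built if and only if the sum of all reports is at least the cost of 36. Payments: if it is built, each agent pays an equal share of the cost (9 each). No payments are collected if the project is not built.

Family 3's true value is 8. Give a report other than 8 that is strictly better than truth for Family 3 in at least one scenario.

Suppose Family 1 reports 6, Family 2 reports 6 and Family 4 reports 16.
Report 8: project built, pays 9, utility 8 - 9 = -1.
Report 6: project not built, utility 0.
So reporting 6 beats truth here (0 > -1).

6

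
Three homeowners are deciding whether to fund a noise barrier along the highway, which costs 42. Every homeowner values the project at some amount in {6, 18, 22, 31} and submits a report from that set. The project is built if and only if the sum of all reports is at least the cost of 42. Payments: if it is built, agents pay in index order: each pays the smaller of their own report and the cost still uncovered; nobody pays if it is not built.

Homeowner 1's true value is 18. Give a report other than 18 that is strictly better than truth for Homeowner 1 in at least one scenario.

Suppose Homeowner 2 reports 6 and Homeowner 3 reports 31.
Report 18: project built, pays 18, utility 18 - 18 = 0.
Report 6: project built, pays 6, utility 18 - 6 = 12.
So reporting 6 beats truth here (12 > 0).

6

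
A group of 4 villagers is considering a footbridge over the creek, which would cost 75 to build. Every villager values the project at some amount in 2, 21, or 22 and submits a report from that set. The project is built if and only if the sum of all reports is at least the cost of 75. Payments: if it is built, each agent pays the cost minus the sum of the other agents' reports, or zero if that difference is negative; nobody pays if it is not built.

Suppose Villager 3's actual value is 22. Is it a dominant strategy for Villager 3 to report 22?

Yes

Check each profile of the others' reports and compare truth against every alternative report.
Others report (22, 22, 22): truth gives 13, best alternative gives 13.
Others report (21, 22, 22): truth gives 12, best alternative gives 12.
Others report (22, 21, 22): truth gives 12, best alternative gives 12.
Others report (22, 22, 21): truth gives 12, best alternative gives 12.
Others report (21, 21, 22): truth gives 11, best alternative gives 11.
Others report (21, 22, 21): truth gives 11, best alternative gives 11.
(Remaining 21 profiles checked similarly; truth is weakly best in each.)
In every case the truthful report is at least as good as any alternative, so it is a dominant strategy.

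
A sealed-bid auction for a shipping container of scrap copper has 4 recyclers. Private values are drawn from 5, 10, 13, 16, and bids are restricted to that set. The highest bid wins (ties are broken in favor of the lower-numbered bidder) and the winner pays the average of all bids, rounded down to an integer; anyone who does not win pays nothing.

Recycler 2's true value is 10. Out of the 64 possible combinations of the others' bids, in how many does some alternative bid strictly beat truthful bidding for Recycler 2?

6

Others bid (5, 5, 13): truth gives 0; bid 13 gives 1 > 0. Violating.
Others bid (5, 13, 5): truth gives 0; bid 13 gives 1 > 0. Violating.
Others bid (10, 5, 5): truth gives 0; bid 13 gives 2 > 0. Violating.
Others bid (10, 5, 10): truth gives 0; bid 13 gives 1 > 0. Violating.
Others bid (5, 5, 5): truth gives 4; no alternative beats it.
Others bid (5, 5, 10): truth gives 3; no alternative beats it.
(Checking all 64 profiles: 6 have a profitable deviation, 58 do not.)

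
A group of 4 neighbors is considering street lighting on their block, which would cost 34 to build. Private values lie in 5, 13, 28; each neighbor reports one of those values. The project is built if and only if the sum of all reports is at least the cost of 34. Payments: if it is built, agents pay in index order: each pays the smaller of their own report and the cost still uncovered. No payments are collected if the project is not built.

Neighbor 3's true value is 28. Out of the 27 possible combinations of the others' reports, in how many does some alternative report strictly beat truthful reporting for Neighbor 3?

11

Others report (5, 5, 13): truth gives 4; report 13 gives 15 > 4. Violating.
Others report (5, 5, 28): truth gives 4; report 5 gives 23 > 4. Violating.
Others report (5, 13, 5): truth gives 12; report 13 gives 15 > 12. Violating.
Others report (5, 13, 13): truth gives 12; report 5 gives 23 > 12. Violating.
Others report (5, 5, 5): truth gives 4; no alternative beats it.
Others report (5, 28, 5): truth gives 27; no alternative beats it.
(Checking all 27 profiles: 11 have a profitable deviation, 16 do not.)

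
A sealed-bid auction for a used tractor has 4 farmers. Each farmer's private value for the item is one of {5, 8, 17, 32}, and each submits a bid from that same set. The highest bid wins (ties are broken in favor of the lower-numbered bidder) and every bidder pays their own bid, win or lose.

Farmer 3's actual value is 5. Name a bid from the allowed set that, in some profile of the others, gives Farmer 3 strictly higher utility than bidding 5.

8

Suppose Farmer 1 bids 5, Farmer 2 bids 5 and Farmer 4 bids 5.
Bid 5: loses but pays 5, utility -5.
Bid 8: wins, pays 8, utility 5 - 8 = -3.
So bidding 8 beats truth here (-3 > -5).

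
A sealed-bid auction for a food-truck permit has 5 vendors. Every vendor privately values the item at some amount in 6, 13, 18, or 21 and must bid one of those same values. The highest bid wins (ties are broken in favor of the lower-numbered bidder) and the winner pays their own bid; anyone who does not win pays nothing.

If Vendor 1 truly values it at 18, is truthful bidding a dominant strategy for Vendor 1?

Consider the case where Vendor 2 bids 6, Vendor 3 bids 6, Vendor 4 bids 6 and Vendor 5 bids 6.
Truthful bid 18: wins, pays 18, utility 18 - 18 = 0.
Bid 6 instead: wins, pays 6, utility 18 - 6 = 12.
Since 12 > 0, bidding 6 is strictly better here, so truthful bidding is not dominant.

No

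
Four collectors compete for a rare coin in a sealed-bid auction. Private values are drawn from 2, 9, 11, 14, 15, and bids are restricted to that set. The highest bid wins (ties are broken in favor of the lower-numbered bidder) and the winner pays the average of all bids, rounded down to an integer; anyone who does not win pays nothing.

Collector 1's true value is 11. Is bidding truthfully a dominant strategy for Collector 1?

No

Consider the case where Collector 2 bids 2, Collector 3 bids 2 and Collector 4 bids 2.
Truthful bid 11: wins, pays 4, utility 11 - 4 = 7.
Bid 2 instead: wins, pays 2, utility 11 - 2 = 9.
Since 9 > 7, bidding 2 is strictly better here, so truthful bidding is not dominant.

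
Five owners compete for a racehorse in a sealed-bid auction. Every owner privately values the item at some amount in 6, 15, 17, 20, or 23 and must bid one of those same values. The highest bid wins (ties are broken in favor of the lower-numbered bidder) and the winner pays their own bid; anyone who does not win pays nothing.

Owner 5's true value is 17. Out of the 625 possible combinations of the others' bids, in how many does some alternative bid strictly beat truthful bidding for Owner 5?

Others bid (6, 6, 6, 6): truth gives 0; bid 15 gives 2 > 0. Violating.
Others bid (6, 6, 6, 15): truth gives 0; no alternative beats it.
Others bid (6, 6, 6, 17): truth gives 0; no alternative beats it.
(Checking all 625 profiles: 1 has a profitable deviation, 624 do not.)

1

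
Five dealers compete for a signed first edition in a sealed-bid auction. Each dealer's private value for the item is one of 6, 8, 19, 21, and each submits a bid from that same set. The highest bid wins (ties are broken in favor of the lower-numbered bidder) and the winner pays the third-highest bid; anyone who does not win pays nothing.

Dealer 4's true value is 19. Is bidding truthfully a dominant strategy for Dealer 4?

Consider the case where Dealer 1 bids 6, Dealer 2 bids 6, Dealer 3 bids 6 and Dealer 5 bids 21.
Truthful bid 19: loses, pays 0, utility 0.
Bid 21 instead: wins, pays 6, utility 19 - 6 = 13.
Since 13 > 0, bidding 21 is strictly better here, so truthful bidding is not dominant.

No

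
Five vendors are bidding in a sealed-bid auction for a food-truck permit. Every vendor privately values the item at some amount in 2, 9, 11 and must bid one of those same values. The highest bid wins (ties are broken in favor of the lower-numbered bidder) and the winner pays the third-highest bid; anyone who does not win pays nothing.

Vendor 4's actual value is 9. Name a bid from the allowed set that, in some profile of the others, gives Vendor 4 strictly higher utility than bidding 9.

11

Suppose Vendor 1 bids 2, Vendor 2 bids 2, Vendor 3 bids 2 and Vendor 5 bids 11.
Bid 9: loses, pays 0, utility 0.
Bid 11: wins, pays 2, utility 9 - 2 = 7.
So bidding 11 beats truth here (7 > 0).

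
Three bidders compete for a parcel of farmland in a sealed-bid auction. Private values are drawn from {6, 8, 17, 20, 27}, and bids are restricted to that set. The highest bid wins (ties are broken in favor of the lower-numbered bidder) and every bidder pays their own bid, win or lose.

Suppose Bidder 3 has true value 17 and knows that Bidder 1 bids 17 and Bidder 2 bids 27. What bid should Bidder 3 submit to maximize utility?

6

Bid 6: loses but pays 6, utility -6.
Bid 8: loses but pays 8, utility -8.
Bid 17: loses but pays 17, utility -17.
Bid 20: loses but pays 20, utility -20.
Bid 27: loses but pays 27, utility -27.
The best choice is 6 with utility -6.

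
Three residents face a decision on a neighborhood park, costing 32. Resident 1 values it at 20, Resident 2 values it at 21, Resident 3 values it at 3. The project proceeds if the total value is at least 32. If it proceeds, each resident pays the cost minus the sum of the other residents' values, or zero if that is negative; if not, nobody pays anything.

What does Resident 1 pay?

8

Total value 44 ≥ cost 32, so the project is built.
The other residents' values sum to 24.
Cost minus that sum is 32 - 24 = 8.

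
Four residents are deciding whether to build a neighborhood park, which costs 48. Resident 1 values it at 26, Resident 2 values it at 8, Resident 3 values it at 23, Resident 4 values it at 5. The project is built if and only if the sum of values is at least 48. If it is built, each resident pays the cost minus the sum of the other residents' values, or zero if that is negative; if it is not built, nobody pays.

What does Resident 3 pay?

9

Total value 62 ≥ cost 48, so the project is built.
The other residents' values sum to 39.
Cost minus that sum is 48 - 39 = 9.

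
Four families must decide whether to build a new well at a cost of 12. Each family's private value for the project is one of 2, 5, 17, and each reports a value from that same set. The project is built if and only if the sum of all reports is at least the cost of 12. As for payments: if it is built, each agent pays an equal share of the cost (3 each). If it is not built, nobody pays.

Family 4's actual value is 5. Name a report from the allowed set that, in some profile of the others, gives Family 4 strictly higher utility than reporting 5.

Suppose Family 1 reports 2, Family 2 reports 2 and Family 3 reports 2.
Report 5: project not built, utility 0.
Report 17: project built, pays 3, utility 5 - 3 = 2.
So reporting 17 beats truth here (2 > 0).

17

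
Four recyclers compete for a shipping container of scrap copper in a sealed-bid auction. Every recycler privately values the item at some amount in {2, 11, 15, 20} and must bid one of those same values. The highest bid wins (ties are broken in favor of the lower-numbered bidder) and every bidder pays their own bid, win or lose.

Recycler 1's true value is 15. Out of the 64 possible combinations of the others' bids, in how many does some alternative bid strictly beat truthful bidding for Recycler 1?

45

Others bid (2, 2, 2): truth gives 0; bid 2 gives 13 > 0. Violating.
Others bid (2, 2, 11): truth gives 0; bid 11 gives 4 > 0. Violating.
Others bid (2, 2, 20): truth gives -15; bid 2 gives -2 > -15. Violating.
Others bid (2, 11, 2): truth gives 0; bid 11 gives 4 > 0. Violating.
Others bid (2, 2, 15): truth gives 0; no alternative beats it.
Others bid (2, 11, 15): truth gives 0; no alternative beats it.
(Checking all 64 profiles: 45 have a profitable deviation, 19 do not.)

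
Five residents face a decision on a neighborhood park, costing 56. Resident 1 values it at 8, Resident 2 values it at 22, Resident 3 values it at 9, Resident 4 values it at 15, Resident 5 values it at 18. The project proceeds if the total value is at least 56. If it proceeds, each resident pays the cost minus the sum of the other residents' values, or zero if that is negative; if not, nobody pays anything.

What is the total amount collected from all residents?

Total value 72 ≥ cost 56, so it is built.
Resident 1: others sum to 64; max(0, 56 - 64) = 0.
Resident 2: others sum to 50; max(0, 56 - 50) = 6.
Resident 3: others sum to 63; max(0, 56 - 63) = 0.
Resident 4: others sum to 57; max(0, 56 - 57) = 0.
Resident 5: others sum to 54; max(0, 56 - 54) = 2.
Total collected = 0 + 6 + 0 + 0 + 2 = 8.

8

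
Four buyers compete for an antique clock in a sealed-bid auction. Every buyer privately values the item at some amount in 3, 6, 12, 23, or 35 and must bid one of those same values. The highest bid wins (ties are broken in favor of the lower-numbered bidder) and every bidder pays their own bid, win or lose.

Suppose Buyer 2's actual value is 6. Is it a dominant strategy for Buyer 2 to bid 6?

Consider the case where Buyer 1 bids 3, Buyer 3 bids 3 and Buyer 4 bids 12.
Truthful bid 6: loses but pays 6, utility -6.
Bid 3 instead: loses but pays 3, utility -3.
Since -3 > -6, bidding 3 is strictly better here, so truthful bidding is not dominant.

No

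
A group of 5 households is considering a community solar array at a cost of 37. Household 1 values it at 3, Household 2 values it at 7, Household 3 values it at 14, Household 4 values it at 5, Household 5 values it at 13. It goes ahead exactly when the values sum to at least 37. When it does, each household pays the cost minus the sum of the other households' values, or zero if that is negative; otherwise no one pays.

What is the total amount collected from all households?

19

Total value 42 ≥ cost 37, so it is built.
Household 1: others sum to 39; max(0, 37 - 39) = 0.
Household 2: others sum to 35; max(0, 37 - 35) = 2.
Household 3: others sum to 28; max(0, 37 - 28) = 9.
Household 4: others sum to 37; max(0, 37 - 37) = 0.
Household 5: others sum to 29; max(0, 37 - 29) = 8.
Total collected = 0 + 2 + 9 + 0 + 8 = 19.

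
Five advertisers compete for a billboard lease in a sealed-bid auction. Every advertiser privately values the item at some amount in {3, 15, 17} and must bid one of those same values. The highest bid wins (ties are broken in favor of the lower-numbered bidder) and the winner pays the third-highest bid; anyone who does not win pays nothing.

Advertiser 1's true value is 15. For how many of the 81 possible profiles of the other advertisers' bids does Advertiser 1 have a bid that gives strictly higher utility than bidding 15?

Others bid (3, 3, 3, 17): truth gives 0; bid 17 gives 12 > 0. Violating.
Others bid (3, 3, 17, 3): truth gives 0; bid 17 gives 12 > 0. Violating.
Others bid (3, 17, 3, 3): truth gives 0; bid 17 gives 12 > 0. Violating.
Others bid (17, 3, 3, 3): truth gives 0; bid 17 gives 12 > 0. Violating.
Others bid (3, 3, 3, 3): truth gives 12; no alternative beats it.
Others bid (3, 3, 3, 15): truth gives 12; no alternative beats it.
(Checking all 81 profiles: 4 have a profitable deviation, 77 do not.)

4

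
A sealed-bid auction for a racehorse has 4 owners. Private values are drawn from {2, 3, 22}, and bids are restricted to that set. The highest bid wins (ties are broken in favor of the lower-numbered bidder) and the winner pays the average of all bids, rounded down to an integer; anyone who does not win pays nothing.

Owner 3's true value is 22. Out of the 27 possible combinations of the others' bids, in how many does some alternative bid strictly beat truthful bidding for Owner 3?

Others bid (2, 2, 2): truth gives 15; bid 3 gives 20 > 15. Violating.
Others bid (2, 2, 3): truth gives 15; bid 3 gives 20 > 15. Violating.
Others bid (2, 2, 22): truth gives 10; no alternative beats it.
Others bid (2, 3, 2): truth gives 15; no alternative beats it.
(Checking all 27 profiles: 2 have a profitable deviation, 25 do not.)

2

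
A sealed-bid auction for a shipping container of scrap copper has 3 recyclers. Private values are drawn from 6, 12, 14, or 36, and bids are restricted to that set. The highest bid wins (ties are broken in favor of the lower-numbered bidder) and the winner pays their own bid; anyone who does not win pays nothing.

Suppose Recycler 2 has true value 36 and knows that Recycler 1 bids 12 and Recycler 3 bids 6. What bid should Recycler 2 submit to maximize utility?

Bid 6: loses, pays 0, utility 0.
Bid 12: loses, pays 0, utility 0.
Bid 14: wins, pays 14, utility 36 - 14 = 22.
Bid 36: wins, pays 36, utility 36 - 36 = 0.
The best choice is 14 with utility 22.

14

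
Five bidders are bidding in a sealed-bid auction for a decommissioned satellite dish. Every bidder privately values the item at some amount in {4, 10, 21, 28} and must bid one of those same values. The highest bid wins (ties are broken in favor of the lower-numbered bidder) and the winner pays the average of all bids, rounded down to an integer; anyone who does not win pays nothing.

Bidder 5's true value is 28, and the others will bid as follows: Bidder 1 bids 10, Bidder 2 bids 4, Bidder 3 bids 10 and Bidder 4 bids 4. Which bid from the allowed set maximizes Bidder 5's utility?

Bid 4: loses, pays 0, utility 0.
Bid 10: loses, pays 0, utility 0.
Bid 21: wins, pays 9, utility 28 - 9 = 19.
Bid 28: wins, pays 11, utility 28 - 11 = 17.
The best choice is 21 with utility 19.

21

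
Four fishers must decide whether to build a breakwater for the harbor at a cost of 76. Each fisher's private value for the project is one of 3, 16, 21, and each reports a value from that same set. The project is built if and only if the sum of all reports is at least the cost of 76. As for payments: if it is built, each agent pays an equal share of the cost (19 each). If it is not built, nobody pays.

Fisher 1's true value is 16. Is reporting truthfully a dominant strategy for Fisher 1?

Consider the case where Fisher 2 reports 21, Fisher 3 reports 21 and Fisher 4 reports 21.
Truthful report 16: project built, pays 19, utility 16 - 19 = -3.
Report 3 instead: project not built, utility 0.
Since 0 > -3, reporting 3 is strictly better here, so truthful reporting is not dominant.

No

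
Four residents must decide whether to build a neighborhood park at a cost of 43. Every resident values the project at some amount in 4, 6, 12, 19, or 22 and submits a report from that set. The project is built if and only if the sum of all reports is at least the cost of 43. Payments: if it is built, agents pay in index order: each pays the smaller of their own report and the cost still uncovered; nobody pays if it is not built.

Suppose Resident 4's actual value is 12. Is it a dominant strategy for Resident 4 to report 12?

Check each profile of the others' reports and compare truth against every alternative report.
Others report (4, 19, 22): truth gives 12, best alternative gives 12.
Others report (4, 22, 19): truth gives 12, best alternative gives 12.
Others report (4, 22, 22): truth gives 12, best alternative gives 12.
Others report (6, 19, 19): truth gives 12, best alternative gives 12.
Others report (6, 19, 22): truth gives 12, best alternative gives 12.
Others report (6, 22, 19): truth gives 12, best alternative gives 12.
(Remaining 119 profiles checked similarly; truth is weakly best in each.)
In every case the truthful report is at least as good as any alternative, so it is a dominant strategy.

Yes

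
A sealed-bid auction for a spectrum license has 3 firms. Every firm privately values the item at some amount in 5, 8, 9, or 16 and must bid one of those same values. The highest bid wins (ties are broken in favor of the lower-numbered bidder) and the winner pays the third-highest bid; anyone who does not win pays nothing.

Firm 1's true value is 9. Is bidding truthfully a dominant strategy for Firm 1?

Consider the case where Firm 2 bids 5 and Firm 3 bids 16.
Truthful bid 9: loses, pays 0, utility 0.
Bid 16 instead: wins, pays 5, utility 9 - 5 = 4.
Since 4 > 0, bidding 16 is strictly better here, so truthful bidding is not dominant.

No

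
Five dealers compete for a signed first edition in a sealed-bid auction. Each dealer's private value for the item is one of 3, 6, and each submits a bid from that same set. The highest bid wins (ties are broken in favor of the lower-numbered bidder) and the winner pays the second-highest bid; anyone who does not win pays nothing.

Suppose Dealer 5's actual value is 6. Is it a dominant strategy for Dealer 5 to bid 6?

Yes

Check each profile of the others' bids and compare truth against every alternative bid.
Others bid (3, 3, 3, 3): truth gives 3, best alternative gives 0.
Others bid (3, 3, 3, 6): truth gives 0, best alternative gives 0.
Others bid (3, 3, 6, 3): truth gives 0, best alternative gives 0.
Others bid (3, 3, 6, 6): truth gives 0, best alternative gives 0.
Others bid (3, 6, 3, 3): truth gives 0, best alternative gives 0.
Others bid (3, 6, 3, 6): truth gives 0, best alternative gives 0.
(Remaining 10 profiles checked similarly; truth is weakly best in each.)
In every case the truthful bid is at least as good as any alternative, so it is a dominant strategy.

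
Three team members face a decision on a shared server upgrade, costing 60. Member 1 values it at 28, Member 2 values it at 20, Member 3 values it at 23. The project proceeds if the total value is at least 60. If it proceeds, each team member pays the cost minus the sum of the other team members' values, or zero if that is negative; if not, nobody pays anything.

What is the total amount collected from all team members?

38

Total value 71 ≥ cost 60, so it is built.
Member 1: others sum to 43; max(0, 60 - 43) = 17.
Member 2: others sum to 51; max(0, 60 - 51) = 9.
Member 3: others sum to 48; max(0, 60 - 48) = 12.
Total collected = 17 + 9 + 12 = 38.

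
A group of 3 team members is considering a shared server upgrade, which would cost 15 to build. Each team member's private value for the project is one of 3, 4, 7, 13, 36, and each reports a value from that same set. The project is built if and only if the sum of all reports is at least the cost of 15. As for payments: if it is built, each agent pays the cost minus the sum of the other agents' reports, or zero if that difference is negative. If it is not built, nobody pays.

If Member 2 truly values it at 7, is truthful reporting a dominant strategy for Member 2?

Yes

Check each profile of the others' reports and compare truth against every alternative report.
Others report (3, 13): truth gives 7, best alternative gives 7.
Others report (3, 36): truth gives 7, best alternative gives 7.
Others report (4, 13): truth gives 7, best alternative gives 7.
Others report (4, 36): truth gives 7, best alternative gives 7.
Others report (7, 13): truth gives 7, best alternative gives 7.
Others report (7, 36): truth gives 7, best alternative gives 7.
(Remaining 19 profiles checked similarly; truth is weakly best in each.)
In every case the truthful report is at least as good as any alternative, so it is a dominant strategy.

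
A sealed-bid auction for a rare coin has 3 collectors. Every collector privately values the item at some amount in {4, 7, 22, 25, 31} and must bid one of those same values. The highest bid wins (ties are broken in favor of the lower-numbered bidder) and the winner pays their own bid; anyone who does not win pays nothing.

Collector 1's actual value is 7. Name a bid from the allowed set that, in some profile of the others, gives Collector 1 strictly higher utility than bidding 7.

Suppose Collector 2 bids 4 and Collector 3 bids 4.
Bid 7: wins, pays 7, utility 7 - 7 = 0.
Bid 4: wins, pays 4, utility 7 - 4 = 3.
So bidding 4 beats truth here (3 > 0).

4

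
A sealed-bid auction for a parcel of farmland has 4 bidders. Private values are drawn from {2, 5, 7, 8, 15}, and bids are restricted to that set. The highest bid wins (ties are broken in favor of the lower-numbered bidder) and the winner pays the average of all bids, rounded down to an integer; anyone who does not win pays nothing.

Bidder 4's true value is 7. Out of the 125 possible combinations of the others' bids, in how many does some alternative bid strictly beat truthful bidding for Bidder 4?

22

Others bid (2, 2, 2): truth gives 4; bid 5 gives 5 > 4. Violating.
Others bid (2, 2, 7): truth gives 0; bid 8 gives 3 > 0. Violating.
Others bid (2, 2, 8): truth gives 0; bid 15 gives 1 > 0. Violating.
Others bid (2, 5, 7): truth gives 0; bid 8 gives 2 > 0. Violating.
Others bid (2, 2, 5): truth gives 3; no alternative beats it.
Others bid (2, 2, 15): truth gives 0; no alternative beats it.
(Checking all 125 profiles: 22 have a profitable deviation, 103 do not.)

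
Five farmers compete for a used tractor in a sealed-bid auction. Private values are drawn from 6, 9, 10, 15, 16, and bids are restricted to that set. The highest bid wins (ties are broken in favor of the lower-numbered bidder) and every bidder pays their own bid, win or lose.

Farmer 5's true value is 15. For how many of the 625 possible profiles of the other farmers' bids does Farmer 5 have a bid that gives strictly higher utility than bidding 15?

Others bid (6, 6, 6, 6): truth gives 0; bid 9 gives 6 > 0. Violating.
Others bid (6, 6, 6, 9): truth gives 0; bid 10 gives 5 > 0. Violating.
Others bid (6, 6, 6, 15): truth gives -15; bid 16 gives -1 > -15. Violating.
Others bid (6, 6, 6, 16): truth gives -15; bid 6 gives -6 > -15. Violating.
Others bid (6, 6, 6, 10): truth gives 0; no alternative beats it.
Others bid (6, 6, 9, 10): truth gives 0; no alternative beats it.
(Checking all 625 profiles: 560 have a profitable deviation, 65 do not.)

560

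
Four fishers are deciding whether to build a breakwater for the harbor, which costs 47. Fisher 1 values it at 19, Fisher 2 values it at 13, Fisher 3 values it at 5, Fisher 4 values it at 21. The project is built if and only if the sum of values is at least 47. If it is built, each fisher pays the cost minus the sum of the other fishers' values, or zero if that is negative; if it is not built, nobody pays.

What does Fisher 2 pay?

Total value 58 ≥ cost 47, so the project is built.
The other fishers' values sum to 45.
Cost minus that sum is 47 - 45 = 2.

2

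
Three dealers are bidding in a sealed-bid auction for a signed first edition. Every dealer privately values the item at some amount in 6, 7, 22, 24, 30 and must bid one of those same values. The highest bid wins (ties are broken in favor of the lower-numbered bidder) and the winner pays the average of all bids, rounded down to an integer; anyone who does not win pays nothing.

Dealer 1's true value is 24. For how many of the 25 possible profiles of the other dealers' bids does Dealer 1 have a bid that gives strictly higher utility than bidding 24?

10

Others bid (6, 6): truth gives 12; bid 6 gives 18 > 12. Violating.
Others bid (6, 7): truth gives 12; bid 7 gives 18 > 12. Violating.
Others bid (6, 22): truth gives 7; bid 22 gives 8 > 7. Violating.
Others bid (6, 30): truth gives 0; bid 30 gives 2 > 0. Violating.
Others bid (6, 24): truth gives 6; no alternative beats it.
Others bid (7, 22): truth gives 7; no alternative beats it.
(Checking all 25 profiles: 10 have a profitable deviation, 15 do not.)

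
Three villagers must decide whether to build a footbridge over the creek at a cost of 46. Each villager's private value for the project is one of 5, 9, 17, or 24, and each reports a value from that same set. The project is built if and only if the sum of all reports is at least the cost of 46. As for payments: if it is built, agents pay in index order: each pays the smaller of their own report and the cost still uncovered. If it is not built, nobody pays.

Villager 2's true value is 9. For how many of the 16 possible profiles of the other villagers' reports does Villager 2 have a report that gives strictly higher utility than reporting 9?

Others report (17, 24): truth gives 0; report 5 gives 4 > 0. Violating.
Others report (24, 17): truth gives 0; report 5 gives 4 > 0. Violating.
Others report (24, 24): truth gives 0; report 5 gives 4 > 0. Violating.
Others report (5, 5): truth gives 0; no alternative beats it.
Others report (5, 9): truth gives 0; no alternative beats it.
(Checking all 16 profiles: 3 have a profitable deviation, 13 do not.)

3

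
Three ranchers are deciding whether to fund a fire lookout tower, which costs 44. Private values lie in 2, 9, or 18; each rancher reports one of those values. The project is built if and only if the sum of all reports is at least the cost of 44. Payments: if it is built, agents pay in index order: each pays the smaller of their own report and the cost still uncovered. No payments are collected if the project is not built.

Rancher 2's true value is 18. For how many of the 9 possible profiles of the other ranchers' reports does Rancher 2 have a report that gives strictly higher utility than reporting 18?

1

Others report (18, 18): truth gives 0; report 9 gives 9 > 0. Violating.
Others report (2, 2): truth gives 0; no alternative beats it.
Others report (2, 9): truth gives 0; no alternative beats it.
(Checking all 9 profiles: 1 has a profitable deviation, 8 do not.)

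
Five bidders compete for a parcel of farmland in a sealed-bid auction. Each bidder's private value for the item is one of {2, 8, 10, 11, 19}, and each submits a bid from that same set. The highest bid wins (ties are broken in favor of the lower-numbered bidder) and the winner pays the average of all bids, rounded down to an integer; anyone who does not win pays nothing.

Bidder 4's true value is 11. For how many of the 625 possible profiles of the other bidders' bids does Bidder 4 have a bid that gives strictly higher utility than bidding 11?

Others bid (2, 2, 2, 8): truth gives 6; bid 8 gives 7 > 6. Violating.
Others bid (2, 2, 2, 19): truth gives 0; bid 19 gives 3 > 0. Violating.
Others bid (2, 2, 8, 2): truth gives 6; bid 10 gives 7 > 6. Violating.
Others bid (2, 2, 8, 19): truth gives 0; bid 19 gives 1 > 0. Violating.
Others bid (2, 2, 2, 2): truth gives 8; no alternative beats it.
Others bid (2, 2, 2, 10): truth gives 6; no alternative beats it.
(Checking all 625 profiles: 109 have a profitable deviation, 516 do not.)

109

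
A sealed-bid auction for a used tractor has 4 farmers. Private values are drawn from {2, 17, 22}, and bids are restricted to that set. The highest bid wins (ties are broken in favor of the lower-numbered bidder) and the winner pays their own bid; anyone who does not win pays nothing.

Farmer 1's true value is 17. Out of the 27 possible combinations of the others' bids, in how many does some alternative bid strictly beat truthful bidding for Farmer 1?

Others bid (2, 2, 2): truth gives 0; bid 2 gives 15 > 0. Violating.
Others bid (2, 2, 17): truth gives 0; no alternative beats it.
Others bid (2, 2, 22): truth gives 0; no alternative beats it.
(Checking all 27 profiles: 1 has a profitable deviation, 26 do not.)

1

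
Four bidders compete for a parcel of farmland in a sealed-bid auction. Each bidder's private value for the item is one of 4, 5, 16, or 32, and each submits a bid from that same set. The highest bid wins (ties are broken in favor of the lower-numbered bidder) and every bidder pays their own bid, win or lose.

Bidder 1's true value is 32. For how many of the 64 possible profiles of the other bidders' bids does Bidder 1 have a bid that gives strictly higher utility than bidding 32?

27

Others bid (4, 4, 4): truth gives 0; bid 4 gives 28 > 0. Violating.
Others bid (4, 4, 5): truth gives 0; bid 5 gives 27 > 0. Violating.
Others bid (4, 4, 16): truth gives 0; bid 16 gives 16 > 0. Violating.
Others bid (4, 5, 4): truth gives 0; bid 5 gives 27 > 0. Violating.
Others bid (4, 4, 32): truth gives 0; no alternative beats it.
Others bid (4, 5, 32): truth gives 0; no alternative beats it.
(Checking all 64 profiles: 27 have a profitable deviation, 37 do not.)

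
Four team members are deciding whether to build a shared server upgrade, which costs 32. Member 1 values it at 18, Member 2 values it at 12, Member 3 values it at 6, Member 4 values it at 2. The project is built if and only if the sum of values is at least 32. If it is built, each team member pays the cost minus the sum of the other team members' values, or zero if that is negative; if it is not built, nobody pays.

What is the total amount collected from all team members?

Total value 38 ≥ cost 32, so it is built.
Member 1: others sum to 20; max(0, 32 - 20) = 12.
Member 2: others sum to 26; max(0, 32 - 26) = 6.
Member 3: others sum to 32; max(0, 32 - 32) = 0.
Member 4: others sum to 36; max(0, 32 - 36) = 0.
Total collected = 12 + 6 + 0 + 0 = 18.

18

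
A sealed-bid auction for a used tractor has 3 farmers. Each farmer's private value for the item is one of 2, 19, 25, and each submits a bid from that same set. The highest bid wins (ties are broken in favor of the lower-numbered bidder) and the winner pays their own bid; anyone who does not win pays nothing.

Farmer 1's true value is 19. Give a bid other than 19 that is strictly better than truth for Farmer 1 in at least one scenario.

Suppose Farmer 2 bids 2 and Farmer 3 bids 2.
Bid 19: wins, pays 19, utility 19 - 19 = 0.
Bid 2: wins, pays 2, utility 19 - 2 = 17.
So bidding 2 beats truth here (17 > 0).

2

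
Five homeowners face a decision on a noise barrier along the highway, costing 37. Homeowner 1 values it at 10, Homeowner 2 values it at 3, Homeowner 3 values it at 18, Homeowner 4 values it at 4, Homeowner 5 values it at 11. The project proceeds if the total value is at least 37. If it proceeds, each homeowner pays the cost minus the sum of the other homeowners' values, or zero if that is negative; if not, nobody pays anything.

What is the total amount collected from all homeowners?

Total value 46 ≥ cost 37, so it is built.
Homeowner 1: others sum to 36; max(0, 37 - 36) = 1.
Homeowner 2: others sum to 43; max(0, 37 - 43) = 0.
Homeowner 3: others sum to 28; max(0, 37 - 28) = 9.
Homeowner 4: others sum to 42; max(0, 37 - 42) = 0.
Homeowner 5: others sum to 35; max(0, 37 - 35) = 2.
Total collected = 1 + 0 + 9 + 0 + 2 = 12.

12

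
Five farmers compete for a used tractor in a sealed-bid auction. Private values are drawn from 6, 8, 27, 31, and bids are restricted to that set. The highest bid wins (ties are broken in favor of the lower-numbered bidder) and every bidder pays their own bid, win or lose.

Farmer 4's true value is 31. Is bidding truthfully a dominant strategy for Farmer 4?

No

Consider the case where Farmer 1 bids 6, Farmer 2 bids 6, Farmer 3 bids 6 and Farmer 5 bids 6.
Truthful bid 31: wins, pays 31, utility 31 - 31 = 0.
Bid 8 instead: wins, pays 8, utility 31 - 8 = 23.
Since 23 > 0, bidding 8 is strictly better here, so truthful bidding is not dominant.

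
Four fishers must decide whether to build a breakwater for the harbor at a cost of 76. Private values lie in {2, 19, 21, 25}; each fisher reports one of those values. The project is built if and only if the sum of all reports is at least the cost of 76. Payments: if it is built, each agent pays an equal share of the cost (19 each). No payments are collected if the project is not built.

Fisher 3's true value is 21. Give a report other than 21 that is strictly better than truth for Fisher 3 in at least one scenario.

Suppose Fisher 1 reports 2, Fisher 2 reports 25 and Fisher 4 reports 25.
Report 21: project not built, utility 0.
Report 25: project built, pays 19, utility 21 - 19 = 2.
So reporting 25 beats truth here (2 > 0).

25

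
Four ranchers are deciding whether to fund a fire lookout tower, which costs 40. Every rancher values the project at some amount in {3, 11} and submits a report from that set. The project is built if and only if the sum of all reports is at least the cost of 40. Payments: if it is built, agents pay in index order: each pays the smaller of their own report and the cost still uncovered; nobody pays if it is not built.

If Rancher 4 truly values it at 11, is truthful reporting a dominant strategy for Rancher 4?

Yes

Check each profile of the others' reports and compare truth against every alternative report.
Others report (11, 11, 11): truth gives 4, best alternative gives 0.
Others report (3, 3, 3): truth gives 0, best alternative gives 0.
Others report (3, 3, 11): truth gives 0, best alternative gives 0.
Others report (3, 11, 3): truth gives 0, best alternative gives 0.
Others report (3, 11, 11): truth gives 0, best alternative gives 0.
Others report (11, 3, 3): truth gives 0, best alternative gives 0.
(Remaining 2 profiles checked similarly; truth is weakly best in each.)
In every case the truthful report is at least as good as any alternative, so it is a dominant strategy.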